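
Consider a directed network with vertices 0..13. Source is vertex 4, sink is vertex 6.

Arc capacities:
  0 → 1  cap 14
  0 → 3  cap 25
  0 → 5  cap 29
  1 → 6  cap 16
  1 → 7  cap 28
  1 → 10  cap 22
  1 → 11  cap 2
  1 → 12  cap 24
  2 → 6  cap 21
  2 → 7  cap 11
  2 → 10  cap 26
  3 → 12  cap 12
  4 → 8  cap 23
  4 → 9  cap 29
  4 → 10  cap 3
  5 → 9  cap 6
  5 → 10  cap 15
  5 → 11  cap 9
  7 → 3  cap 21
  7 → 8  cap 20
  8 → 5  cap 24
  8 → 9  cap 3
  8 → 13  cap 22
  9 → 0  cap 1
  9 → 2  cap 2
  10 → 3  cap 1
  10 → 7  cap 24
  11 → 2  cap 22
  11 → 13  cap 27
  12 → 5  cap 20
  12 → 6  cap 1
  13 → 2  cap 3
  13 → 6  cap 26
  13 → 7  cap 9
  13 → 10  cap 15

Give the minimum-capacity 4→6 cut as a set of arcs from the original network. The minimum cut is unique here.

Min-cut arcs: {(4,8), (4,10), (9,0), (9,2)} (total capacity 29)

augment #1: 4→8→13→6 push 22
augment #2: 4→9→2→6 push 2
augment #3: 4→9→0→1→6 push 1
augment #4: 4→10→3→12→6 push 1
augment #5: 4→8→5→11→2→6 push 1
augment #6: 4→10→7→8→5→11→2→6 push 2
max flow = 29; residual-reachable set from 4 gives S-side
cut edges (S→T): {(4,8), (4,10), (9,0), (9,2)} total cap 29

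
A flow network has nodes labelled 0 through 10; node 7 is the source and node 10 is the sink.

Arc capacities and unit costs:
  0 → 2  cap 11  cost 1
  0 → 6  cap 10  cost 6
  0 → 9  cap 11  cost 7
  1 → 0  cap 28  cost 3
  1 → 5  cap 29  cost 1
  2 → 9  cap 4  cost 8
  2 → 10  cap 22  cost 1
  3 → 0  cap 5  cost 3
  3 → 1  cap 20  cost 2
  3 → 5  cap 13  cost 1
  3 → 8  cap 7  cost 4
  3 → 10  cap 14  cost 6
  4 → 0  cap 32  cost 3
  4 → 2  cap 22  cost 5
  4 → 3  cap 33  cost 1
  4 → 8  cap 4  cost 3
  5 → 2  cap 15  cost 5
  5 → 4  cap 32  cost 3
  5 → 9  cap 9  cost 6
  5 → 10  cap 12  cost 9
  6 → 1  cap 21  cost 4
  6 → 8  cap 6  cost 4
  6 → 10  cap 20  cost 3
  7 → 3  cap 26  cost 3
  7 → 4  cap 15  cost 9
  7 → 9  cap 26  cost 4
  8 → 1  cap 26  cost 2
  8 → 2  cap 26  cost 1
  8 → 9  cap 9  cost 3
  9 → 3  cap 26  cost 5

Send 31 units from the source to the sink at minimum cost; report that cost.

Minimum cost for 31 units: 299

shortest-cost path #1: 7→3→0→2→10 push 5 @ unit cost 8 (adds 40)
shortest-cost path #2: 7→3→10 push 14 @ unit cost 9 (adds 126)
shortest-cost path #3: 7→3→8→2→10 push 7 @ unit cost 9 (adds 63)
shortest-cost path #4: 7→4→8→2→10 push 4 @ unit cost 14 (adds 56)
shortest-cost path #5: 7→4→0→2→10 push 1 @ unit cost 14 (adds 14)
total cost = 299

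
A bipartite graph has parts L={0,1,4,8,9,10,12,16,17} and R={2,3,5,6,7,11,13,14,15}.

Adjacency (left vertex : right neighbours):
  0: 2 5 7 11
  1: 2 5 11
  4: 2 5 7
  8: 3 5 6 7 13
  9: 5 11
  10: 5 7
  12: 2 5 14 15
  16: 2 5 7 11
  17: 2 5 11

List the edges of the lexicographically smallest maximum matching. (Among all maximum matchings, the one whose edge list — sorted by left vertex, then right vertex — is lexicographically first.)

|M| = 6 (so the lex-smallest maximum matching has 6 edges)
process left vertices in ascending order; for each, take the smallest-labelled available neighbour that still permits 6 edges overall, or leave it unmatched if none does
lex-smallest matching: {0-2, 1-5, 4-7, 8-3, 9-11, 12-14}

Lex-smallest maximum matching: {(0,2), (1,5), (4,7), (8,3), (9,11), (12,14)}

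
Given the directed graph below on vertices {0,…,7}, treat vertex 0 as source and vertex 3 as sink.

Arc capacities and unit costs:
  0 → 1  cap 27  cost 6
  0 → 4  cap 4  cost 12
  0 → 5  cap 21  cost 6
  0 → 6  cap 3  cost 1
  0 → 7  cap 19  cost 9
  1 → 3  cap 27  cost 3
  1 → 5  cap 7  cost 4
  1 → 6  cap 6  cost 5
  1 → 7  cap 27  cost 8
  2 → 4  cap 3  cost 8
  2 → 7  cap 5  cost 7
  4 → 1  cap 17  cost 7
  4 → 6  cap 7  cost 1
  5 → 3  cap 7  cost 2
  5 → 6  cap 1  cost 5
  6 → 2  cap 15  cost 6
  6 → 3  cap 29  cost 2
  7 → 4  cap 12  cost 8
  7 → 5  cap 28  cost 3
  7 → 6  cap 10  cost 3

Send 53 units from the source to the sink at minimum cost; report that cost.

Minimum cost for 53 units: 541

shortest-cost path #1: 0→6→3 push 3 @ unit cost 3 (adds 9)
shortest-cost path #2: 0→5→3 push 7 @ unit cost 8 (adds 56)
shortest-cost path #3: 0→1→3 push 27 @ unit cost 9 (adds 243)
shortest-cost path #4: 0→5→6→3 push 1 @ unit cost 13 (adds 13)
shortest-cost path #5: 0→7→6→3 push 10 @ unit cost 14 (adds 140)
shortest-cost path #6: 0→4→6→3 push 4 @ unit cost 15 (adds 60)
shortest-cost path #7: 0→7→4→6→3 push 1 @ unit cost 20 (adds 20)
total cost = 541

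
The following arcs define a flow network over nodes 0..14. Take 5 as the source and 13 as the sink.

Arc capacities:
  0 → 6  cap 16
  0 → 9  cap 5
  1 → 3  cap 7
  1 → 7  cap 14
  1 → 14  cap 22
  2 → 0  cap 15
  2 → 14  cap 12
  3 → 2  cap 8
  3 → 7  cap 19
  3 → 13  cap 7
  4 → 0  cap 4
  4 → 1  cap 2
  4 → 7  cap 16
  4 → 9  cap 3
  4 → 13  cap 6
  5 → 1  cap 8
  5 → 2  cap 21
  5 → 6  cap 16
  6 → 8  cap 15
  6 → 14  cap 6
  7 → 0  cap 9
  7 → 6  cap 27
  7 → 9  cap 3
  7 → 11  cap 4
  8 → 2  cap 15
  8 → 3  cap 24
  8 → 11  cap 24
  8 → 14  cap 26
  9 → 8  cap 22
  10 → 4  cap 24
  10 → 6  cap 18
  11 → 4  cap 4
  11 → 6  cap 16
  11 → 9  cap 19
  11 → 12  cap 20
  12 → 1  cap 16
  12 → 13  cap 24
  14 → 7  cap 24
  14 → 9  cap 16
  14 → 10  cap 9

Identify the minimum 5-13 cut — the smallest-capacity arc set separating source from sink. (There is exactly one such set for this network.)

Min-cut arcs: {(3,13), (4,13), (11,12)} (total capacity 33)

augment #1: 5→1→3→13 push 7
augment #2: 5→1→7→11→4→13 push 1
augment #3: 5→2→14→10→4→13 push 5
augment #4: 5→6→8→11→12→13 push 15
augment #5: 5→2→14→7→11→12→13 push 3
augment #6: 5→2→0→9→8→11→12→13 push 2
max flow = 33; residual-reachable set from 5 gives S-side
cut edges (S→T): {(3,13), (4,13), (11,12)} total cap 33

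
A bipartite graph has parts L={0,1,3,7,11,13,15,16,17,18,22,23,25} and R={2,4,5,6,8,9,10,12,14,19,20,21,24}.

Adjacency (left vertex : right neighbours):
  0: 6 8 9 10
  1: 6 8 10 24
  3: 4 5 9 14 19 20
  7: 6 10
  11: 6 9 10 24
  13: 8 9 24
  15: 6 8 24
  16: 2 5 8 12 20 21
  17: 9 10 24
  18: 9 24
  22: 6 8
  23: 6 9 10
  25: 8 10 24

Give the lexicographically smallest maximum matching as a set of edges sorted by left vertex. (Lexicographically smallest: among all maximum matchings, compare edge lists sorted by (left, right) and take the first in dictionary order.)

|M| = 7 (so the lex-smallest maximum matching has 7 edges)
process left vertices in ascending order; for each, take the smallest-labelled available neighbour that still permits 7 edges overall, or leave it unmatched if none does
lex-smallest matching: {0-6, 1-8, 3-4, 7-10, 11-9, 13-24, 16-2}

Lex-smallest maximum matching: {(0,6), (1,8), (3,4), (7,10), (11,9), (13,24), (16,2)}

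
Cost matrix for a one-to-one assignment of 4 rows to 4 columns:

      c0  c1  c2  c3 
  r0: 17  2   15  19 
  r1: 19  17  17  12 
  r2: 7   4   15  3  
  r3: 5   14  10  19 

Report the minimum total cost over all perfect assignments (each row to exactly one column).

optimal assignment: row0→col1 (cost 2), row1→col2 (cost 17), row2→col3 (cost 3), row3→col0 (cost 5)
total = 2 + 17 + 3 + 5 = 27

Minimum assignment cost: 27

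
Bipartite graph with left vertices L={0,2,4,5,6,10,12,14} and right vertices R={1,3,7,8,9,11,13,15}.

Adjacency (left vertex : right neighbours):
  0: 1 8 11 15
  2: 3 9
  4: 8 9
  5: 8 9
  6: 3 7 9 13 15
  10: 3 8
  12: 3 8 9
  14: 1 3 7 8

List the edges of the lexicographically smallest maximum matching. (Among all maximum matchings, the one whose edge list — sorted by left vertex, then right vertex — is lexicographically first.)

Lex-smallest maximum matching: {(0,1), (2,3), (4,8), (5,9), (6,13), (14,7)}

|M| = 6 (so the lex-smallest maximum matching has 6 edges)
process left vertices in ascending order; for each, take the smallest-labelled available neighbour that still permits 6 edges overall, or leave it unmatched if none does
lex-smallest matching: {0-1, 2-3, 4-8, 5-9, 6-13, 14-7}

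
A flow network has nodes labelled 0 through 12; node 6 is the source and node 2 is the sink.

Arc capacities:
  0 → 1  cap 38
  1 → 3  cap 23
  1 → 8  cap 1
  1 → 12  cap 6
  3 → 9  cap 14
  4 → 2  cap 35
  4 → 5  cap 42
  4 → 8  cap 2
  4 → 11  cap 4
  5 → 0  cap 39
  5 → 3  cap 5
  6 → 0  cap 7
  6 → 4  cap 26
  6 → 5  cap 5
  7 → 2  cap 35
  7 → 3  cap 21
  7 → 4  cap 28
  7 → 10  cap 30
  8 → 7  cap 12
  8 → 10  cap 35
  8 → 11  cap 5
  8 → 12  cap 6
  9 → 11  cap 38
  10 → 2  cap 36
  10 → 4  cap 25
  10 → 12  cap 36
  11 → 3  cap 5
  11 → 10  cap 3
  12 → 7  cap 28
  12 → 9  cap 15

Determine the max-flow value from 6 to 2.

Maximum flow value: 36

augment #1: 6→4→2 bottleneck 26, total now 26
augment #2: 6→0→1→8→7→2 bottleneck 1, total now 27
augment #3: 6→0→1→12→7→2 bottleneck 6, total now 33
augment #4: 6→5→3→9→11→10→2 bottleneck 3, total now 36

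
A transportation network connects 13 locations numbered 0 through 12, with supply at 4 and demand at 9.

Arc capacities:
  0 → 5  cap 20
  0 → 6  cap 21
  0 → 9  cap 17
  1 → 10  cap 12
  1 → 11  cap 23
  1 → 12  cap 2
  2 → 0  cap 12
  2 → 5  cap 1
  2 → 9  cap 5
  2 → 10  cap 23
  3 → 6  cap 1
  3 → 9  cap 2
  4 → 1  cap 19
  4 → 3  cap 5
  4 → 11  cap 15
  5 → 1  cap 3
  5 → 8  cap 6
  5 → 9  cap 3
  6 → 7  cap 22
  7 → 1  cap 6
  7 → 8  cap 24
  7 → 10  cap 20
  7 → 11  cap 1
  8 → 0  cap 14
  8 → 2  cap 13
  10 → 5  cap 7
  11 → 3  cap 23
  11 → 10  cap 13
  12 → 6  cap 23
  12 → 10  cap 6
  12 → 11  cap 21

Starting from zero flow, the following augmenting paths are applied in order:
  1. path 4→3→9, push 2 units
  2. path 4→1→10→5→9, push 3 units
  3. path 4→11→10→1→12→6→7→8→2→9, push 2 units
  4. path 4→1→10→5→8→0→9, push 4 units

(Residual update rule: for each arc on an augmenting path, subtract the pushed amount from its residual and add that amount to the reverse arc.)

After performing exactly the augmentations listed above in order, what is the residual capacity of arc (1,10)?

after path 1 (4→3→9, push 2): res(1,10)=12
after path 2 (4→1→10→5→9, push 3): res(1,10)=9
after path 3 (4→11→10→1→12→6→7→8→2→9, push 2): res(1,10)=11
after path 4 (4→1→10→5→8→0→9, push 4): res(1,10)=7

Residual capacity of (1,10): 7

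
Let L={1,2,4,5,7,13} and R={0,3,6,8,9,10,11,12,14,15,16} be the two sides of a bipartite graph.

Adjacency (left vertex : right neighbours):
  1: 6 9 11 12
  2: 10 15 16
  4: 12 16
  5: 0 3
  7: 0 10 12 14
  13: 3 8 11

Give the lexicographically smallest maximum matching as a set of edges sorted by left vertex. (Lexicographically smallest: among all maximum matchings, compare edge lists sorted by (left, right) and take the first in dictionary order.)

Lex-smallest maximum matching: {(1,6), (2,10), (4,12), (5,0), (7,14), (13,3)}

|M| = 6 (so the lex-smallest maximum matching has 6 edges)
process left vertices in ascending order; for each, take the smallest-labelled available neighbour that still permits 6 edges overall, or leave it unmatched if none does
lex-smallest matching: {1-6, 2-10, 4-12, 5-0, 7-14, 13-3}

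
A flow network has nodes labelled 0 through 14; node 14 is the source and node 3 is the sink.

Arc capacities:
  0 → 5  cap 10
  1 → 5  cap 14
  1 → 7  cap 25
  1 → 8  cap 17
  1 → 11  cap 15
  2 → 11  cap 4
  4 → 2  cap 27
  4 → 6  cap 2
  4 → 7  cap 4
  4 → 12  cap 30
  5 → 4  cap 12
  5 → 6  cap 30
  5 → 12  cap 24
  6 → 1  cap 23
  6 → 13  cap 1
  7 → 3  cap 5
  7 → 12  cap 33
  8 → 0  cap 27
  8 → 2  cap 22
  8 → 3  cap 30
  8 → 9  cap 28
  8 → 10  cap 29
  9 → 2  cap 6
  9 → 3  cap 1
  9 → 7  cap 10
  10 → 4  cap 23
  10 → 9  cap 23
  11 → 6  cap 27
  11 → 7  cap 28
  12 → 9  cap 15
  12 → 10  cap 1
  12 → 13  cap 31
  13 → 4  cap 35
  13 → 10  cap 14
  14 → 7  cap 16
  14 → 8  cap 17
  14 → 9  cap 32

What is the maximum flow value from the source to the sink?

augment #1: 14→7→3 bottleneck 5, total now 5
augment #2: 14→8→3 bottleneck 17, total now 22
augment #3: 14→9→3 bottleneck 1, total now 23
augment #4: 14→9→2→11→6→1→8→3 bottleneck 4, total now 27
augment #5: 14→7→12→10→4→6→1→8→3 bottleneck 1, total now 28
augment #6: 14→7→12→13→4→6→1→8→3 bottleneck 1, total now 29

Maximum flow value: 29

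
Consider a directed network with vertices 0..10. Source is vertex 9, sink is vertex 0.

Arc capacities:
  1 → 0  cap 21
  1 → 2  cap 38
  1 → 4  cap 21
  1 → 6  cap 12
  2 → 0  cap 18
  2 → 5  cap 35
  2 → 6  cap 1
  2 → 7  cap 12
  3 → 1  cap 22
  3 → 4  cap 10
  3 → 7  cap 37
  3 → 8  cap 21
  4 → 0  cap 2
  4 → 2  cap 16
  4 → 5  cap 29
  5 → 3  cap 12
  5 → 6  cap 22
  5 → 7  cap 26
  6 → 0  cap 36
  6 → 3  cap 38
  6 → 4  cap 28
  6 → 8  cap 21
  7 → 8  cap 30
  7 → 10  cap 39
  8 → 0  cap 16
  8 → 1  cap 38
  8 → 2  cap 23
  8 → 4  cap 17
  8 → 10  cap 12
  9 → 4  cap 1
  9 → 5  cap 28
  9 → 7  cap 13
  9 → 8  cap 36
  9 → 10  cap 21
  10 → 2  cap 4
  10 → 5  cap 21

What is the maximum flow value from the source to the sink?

Maximum flow value: 92

augment #1: 9→4→0 bottleneck 1, total now 1
augment #2: 9→8→0 bottleneck 16, total now 17
augment #3: 9→5→6→0 bottleneck 22, total now 39
augment #4: 9→8→1→0 bottleneck 20, total now 59
augment #5: 9→10→2→0 bottleneck 4, total now 63
augment #6: 9→5→3→1→0 bottleneck 1, total now 64
augment #7: 9→5→3→4→0 bottleneck 1, total now 65
augment #8: 9→7→8→2→0 bottleneck 13, total now 78
augment #9: 9→5→3→1→2→0 bottleneck 1, total now 79
augment #10: 9→5→3→1→6→0 bottleneck 3, total now 82
augment #11: 9→10→5→3→1→6→0 bottleneck 6, total now 88
augment #12: 9→10→5→7→8→1→6→0 bottleneck 3, total now 91
augment #13: 9→10→5→7→8→2→6→0 bottleneck 1, total now 92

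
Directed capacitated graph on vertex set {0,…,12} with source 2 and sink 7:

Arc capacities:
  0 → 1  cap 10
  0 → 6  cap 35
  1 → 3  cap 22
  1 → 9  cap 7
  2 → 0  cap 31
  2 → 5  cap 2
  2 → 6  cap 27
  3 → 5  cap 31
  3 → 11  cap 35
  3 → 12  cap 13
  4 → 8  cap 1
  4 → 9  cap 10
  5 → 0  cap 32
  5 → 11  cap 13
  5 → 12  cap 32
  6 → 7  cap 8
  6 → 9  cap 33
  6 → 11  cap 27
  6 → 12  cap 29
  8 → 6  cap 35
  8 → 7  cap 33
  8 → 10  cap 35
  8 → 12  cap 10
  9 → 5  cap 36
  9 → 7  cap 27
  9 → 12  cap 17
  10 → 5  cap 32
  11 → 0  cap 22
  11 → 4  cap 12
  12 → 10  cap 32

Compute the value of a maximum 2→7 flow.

Maximum flow value: 36

augment #1: 2→6→7 bottleneck 8, total now 8
augment #2: 2→6→9→7 bottleneck 19, total now 27
augment #3: 2→0→1→9→7 bottleneck 7, total now 34
augment #4: 2→0→6→9→7 bottleneck 1, total now 35
augment #5: 2→5→11→4→8→7 bottleneck 1, total now 36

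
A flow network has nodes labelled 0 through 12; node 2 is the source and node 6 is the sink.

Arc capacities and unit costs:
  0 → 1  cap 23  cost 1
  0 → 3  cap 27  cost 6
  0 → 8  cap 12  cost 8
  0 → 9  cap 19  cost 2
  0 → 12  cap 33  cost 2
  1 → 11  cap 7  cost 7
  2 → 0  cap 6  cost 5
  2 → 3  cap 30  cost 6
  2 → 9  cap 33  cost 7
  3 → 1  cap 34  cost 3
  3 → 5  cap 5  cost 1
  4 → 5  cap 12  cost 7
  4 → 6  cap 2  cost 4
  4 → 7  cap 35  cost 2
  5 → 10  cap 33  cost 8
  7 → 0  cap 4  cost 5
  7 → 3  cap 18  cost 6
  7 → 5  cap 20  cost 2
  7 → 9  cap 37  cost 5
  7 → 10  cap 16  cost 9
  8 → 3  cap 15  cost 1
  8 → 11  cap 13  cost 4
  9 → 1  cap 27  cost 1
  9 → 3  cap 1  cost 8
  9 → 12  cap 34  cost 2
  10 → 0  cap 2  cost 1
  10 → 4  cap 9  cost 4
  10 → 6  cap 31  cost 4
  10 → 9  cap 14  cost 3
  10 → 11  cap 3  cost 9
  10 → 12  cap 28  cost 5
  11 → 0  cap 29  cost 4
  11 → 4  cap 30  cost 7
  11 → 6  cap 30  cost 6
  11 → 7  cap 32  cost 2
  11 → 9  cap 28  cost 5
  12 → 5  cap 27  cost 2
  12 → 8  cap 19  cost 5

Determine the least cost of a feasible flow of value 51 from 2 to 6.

shortest-cost path #1: 2→3→5→10→6 push 5 @ unit cost 19 (adds 95)
shortest-cost path #2: 2→0→1→11→6 push 6 @ unit cost 19 (adds 114)
shortest-cost path #3: 2→9→1→11→6 push 1 @ unit cost 21 (adds 21)
shortest-cost path #4: 2→9→12→5→10→6 push 26 @ unit cost 23 (adds 598)
shortest-cost path #5: 2→9→12→8→11→6 push 6 @ unit cost 24 (adds 144)
shortest-cost path #6: 2→3→1→9→12→8→11→6 push 1 @ unit cost 25 (adds 25)
shortest-cost path #7: 2→3→1→0→12→8→11→6 push 6 @ unit cost 25 (adds 150)
total cost = 1147

Minimum cost for 51 units: 1147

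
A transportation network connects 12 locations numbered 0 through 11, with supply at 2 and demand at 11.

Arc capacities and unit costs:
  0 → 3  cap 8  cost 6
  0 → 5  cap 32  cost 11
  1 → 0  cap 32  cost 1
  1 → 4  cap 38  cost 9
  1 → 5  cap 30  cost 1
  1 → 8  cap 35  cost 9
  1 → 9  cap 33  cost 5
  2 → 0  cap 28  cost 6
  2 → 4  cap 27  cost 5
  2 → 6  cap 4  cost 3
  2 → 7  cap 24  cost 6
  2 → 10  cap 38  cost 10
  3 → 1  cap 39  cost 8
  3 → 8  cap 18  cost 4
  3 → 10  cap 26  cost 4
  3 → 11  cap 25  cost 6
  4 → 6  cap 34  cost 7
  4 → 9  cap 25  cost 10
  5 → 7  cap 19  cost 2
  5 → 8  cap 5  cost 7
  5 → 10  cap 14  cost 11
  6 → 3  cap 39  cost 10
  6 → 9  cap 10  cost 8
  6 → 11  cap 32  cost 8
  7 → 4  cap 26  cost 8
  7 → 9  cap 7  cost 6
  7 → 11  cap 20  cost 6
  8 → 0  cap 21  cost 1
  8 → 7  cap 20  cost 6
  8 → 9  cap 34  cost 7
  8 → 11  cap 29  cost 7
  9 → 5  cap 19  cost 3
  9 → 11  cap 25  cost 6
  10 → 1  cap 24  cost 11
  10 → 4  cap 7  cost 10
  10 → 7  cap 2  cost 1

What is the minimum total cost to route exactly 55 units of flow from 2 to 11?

Minimum cost for 55 units: 880

shortest-cost path #1: 2→6→11 push 4 @ unit cost 11 (adds 44)
shortest-cost path #2: 2→7→11 push 20 @ unit cost 12 (adds 240)
shortest-cost path #3: 2→7→9→11 push 4 @ unit cost 18 (adds 72)
shortest-cost path #4: 2→0→3→11 push 8 @ unit cost 18 (adds 144)
shortest-cost path #5: 2→4→6→11 push 19 @ unit cost 20 (adds 380)
total cost = 880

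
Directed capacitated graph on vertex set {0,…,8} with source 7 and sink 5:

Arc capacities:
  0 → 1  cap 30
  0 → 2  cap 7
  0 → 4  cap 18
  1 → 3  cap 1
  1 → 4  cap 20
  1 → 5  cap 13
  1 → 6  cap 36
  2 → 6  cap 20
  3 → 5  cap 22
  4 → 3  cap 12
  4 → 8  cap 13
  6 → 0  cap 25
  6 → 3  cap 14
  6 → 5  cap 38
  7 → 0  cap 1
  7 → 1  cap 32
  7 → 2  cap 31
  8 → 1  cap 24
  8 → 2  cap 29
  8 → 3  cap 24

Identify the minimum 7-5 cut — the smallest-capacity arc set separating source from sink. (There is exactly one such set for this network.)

augment #1: 7→1→5 push 13
augment #2: 7→1→3→5 push 1
augment #3: 7→1→6→5 push 18
augment #4: 7→2→6→5 push 20
augment #5: 7→0→4→3→5 push 1
max flow = 53; residual-reachable set from 7 gives S-side
cut edges (S→T): {(2,6), (7,0), (7,1)} total cap 53

Min-cut arcs: {(2,6), (7,0), (7,1)} (total capacity 53)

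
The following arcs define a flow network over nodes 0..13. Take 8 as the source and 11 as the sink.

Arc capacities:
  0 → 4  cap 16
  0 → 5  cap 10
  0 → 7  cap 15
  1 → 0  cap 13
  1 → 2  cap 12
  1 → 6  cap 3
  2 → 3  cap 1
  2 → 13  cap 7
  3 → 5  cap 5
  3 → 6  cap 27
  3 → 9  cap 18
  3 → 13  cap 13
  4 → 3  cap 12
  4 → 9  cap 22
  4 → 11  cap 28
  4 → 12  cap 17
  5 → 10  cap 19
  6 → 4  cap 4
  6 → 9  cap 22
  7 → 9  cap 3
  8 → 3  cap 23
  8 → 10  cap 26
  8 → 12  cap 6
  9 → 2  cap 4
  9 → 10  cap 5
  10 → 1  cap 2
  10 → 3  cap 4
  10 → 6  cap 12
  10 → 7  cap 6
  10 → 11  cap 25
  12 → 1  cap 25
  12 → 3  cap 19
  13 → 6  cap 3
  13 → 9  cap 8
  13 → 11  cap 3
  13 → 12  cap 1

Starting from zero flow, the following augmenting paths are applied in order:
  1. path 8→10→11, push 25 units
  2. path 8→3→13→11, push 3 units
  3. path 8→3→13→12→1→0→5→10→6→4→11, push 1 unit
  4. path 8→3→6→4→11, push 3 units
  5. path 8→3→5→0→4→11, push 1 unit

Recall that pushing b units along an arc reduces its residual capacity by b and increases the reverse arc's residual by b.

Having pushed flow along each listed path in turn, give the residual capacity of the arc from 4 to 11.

after path 1 (8→10→11, push 25): res(4,11)=28
after path 2 (8→3→13→11, push 3): res(4,11)=28
after path 3 (8→3→13→12→1→0→5→10→6→4→11, push 1): res(4,11)=27
after path 4 (8→3→6→4→11, push 3): res(4,11)=24
after path 5 (8→3→5→0→4→11, push 1): res(4,11)=23

Residual capacity of (4,11): 23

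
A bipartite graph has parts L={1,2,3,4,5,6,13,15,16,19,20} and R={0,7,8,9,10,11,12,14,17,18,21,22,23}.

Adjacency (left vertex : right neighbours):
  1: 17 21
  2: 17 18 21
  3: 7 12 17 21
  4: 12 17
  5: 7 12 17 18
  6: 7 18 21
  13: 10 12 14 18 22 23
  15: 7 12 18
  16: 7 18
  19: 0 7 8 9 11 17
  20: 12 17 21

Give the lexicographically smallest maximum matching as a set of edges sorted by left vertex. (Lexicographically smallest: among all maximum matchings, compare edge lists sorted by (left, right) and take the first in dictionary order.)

|M| = 7 (so the lex-smallest maximum matching has 7 edges)
process left vertices in ascending order; for each, take the smallest-labelled available neighbour that still permits 7 edges overall, or leave it unmatched if none does
lex-smallest matching: {1-17, 2-18, 3-7, 4-12, 6-21, 13-10, 19-0}

Lex-smallest maximum matching: {(1,17), (2,18), (3,7), (4,12), (6,21), (13,10), (19,0)}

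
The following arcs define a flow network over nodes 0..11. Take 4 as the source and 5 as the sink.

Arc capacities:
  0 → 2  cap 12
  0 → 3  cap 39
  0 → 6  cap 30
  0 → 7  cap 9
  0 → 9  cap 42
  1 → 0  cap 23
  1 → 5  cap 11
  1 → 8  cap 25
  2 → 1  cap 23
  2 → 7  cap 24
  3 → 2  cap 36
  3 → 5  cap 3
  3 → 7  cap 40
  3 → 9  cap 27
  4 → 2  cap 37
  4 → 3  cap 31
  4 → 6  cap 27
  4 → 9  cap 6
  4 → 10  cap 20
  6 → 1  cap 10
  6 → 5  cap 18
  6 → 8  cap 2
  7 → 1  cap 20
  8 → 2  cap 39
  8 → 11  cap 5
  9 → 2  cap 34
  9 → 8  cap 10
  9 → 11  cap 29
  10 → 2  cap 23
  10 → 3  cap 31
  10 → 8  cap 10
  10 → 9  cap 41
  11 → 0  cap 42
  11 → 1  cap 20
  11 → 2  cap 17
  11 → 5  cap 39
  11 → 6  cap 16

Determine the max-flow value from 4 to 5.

augment #1: 4→3→5 bottleneck 3, total now 3
augment #2: 4→6→5 bottleneck 18, total now 21
augment #3: 4→2→1→5 bottleneck 11, total now 32
augment #4: 4→9→11→5 bottleneck 6, total now 38
augment #5: 4→3→9→11→5 bottleneck 23, total now 61
augment #6: 4→6→8→11→5 bottleneck 2, total now 63
augment #7: 4→10→8→11→5 bottleneck 3, total now 66

Maximum flow value: 66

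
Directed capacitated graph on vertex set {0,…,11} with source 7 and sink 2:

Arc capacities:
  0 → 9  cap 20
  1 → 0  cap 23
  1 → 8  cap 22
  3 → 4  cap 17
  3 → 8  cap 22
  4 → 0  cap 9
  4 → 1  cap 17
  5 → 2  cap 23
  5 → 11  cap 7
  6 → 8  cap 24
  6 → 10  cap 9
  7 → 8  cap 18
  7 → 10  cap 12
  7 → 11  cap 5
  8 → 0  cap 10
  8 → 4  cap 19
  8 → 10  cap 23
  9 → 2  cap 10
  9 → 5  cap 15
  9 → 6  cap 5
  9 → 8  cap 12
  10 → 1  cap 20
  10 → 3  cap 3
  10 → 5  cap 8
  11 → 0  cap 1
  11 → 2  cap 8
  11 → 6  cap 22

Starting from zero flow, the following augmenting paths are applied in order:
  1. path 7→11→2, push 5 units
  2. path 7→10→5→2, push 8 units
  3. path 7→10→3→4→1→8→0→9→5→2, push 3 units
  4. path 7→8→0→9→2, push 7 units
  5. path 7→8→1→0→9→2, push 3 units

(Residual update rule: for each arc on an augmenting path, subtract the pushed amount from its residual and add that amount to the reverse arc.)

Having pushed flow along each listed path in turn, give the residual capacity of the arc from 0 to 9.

Residual capacity of (0,9): 7

after path 1 (7→11→2, push 5): res(0,9)=20
after path 2 (7→10→5→2, push 8): res(0,9)=20
after path 3 (7→10→3→4→1→8→0→9→5→2, push 3): res(0,9)=17
after path 4 (7→8→0→9→2, push 7): res(0,9)=10
after path 5 (7→8→1→0→9→2, push 3): res(0,9)=7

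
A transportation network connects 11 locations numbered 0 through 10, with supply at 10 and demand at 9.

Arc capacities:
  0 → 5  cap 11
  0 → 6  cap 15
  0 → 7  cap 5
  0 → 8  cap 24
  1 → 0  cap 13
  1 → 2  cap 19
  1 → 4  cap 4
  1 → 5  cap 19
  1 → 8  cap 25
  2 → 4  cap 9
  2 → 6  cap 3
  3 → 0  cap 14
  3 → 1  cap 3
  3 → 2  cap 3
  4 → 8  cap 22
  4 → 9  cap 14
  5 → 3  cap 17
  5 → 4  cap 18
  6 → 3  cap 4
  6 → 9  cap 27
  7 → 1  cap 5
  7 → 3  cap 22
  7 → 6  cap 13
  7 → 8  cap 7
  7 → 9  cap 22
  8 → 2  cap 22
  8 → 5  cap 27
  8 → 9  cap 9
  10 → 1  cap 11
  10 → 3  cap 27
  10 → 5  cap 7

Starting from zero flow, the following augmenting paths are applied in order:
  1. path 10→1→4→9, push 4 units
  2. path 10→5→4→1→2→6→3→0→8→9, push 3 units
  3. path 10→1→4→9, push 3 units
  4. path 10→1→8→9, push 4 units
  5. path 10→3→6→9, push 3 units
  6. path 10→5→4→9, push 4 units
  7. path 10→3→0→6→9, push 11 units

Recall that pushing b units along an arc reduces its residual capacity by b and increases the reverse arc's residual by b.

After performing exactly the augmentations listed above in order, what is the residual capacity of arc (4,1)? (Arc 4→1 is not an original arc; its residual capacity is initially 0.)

after path 1 (10→1→4→9, push 4): res(4,1)=4
after path 2 (10→5→4→1→2→6→3→0→8→9, push 3): res(4,1)=1
after path 3 (10→1→4→9, push 3): res(4,1)=4
after path 4 (10→1→8→9, push 4): res(4,1)=4
after path 5 (10→3→6→9, push 3): res(4,1)=4
after path 6 (10→5→4→9, push 4): res(4,1)=4
after path 7 (10→3→0→6→9, push 11): res(4,1)=4

Residual capacity of (4,1): 4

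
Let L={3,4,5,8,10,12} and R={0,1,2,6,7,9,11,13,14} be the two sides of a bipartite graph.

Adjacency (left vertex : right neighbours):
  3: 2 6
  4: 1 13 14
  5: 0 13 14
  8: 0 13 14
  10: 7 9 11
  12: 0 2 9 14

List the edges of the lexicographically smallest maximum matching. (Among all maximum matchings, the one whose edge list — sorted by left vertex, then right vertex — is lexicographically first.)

|M| = 6 (so the lex-smallest maximum matching has 6 edges)
process left vertices in ascending order; for each, take the smallest-labelled available neighbour that still permits 6 edges overall, or leave it unmatched if none does
lex-smallest matching: {3-2, 4-1, 5-0, 8-13, 10-7, 12-9}

Lex-smallest maximum matching: {(3,2), (4,1), (5,0), (8,13), (10,7), (12,9)}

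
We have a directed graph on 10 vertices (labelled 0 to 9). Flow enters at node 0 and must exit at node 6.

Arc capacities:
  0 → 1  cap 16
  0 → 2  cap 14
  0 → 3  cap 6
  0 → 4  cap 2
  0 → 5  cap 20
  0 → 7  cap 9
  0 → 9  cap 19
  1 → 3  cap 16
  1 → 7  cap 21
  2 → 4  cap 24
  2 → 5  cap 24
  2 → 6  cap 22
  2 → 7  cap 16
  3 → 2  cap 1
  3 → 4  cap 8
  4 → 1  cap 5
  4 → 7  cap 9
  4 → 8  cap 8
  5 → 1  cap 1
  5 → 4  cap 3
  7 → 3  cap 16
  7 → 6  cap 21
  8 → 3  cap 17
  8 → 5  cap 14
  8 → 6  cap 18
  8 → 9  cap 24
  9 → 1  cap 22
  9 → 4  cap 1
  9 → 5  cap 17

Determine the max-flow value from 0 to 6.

Maximum flow value: 44

augment #1: 0→2→6 bottleneck 14, total now 14
augment #2: 0→7→6 bottleneck 9, total now 23
augment #3: 0→1→7→6 bottleneck 12, total now 35
augment #4: 0→3→2→6 bottleneck 1, total now 36
augment #5: 0→4→8→6 bottleneck 2, total now 38
augment #6: 0→3→4→8→6 bottleneck 5, total now 43
augment #7: 0→5→4→8→6 bottleneck 1, total now 44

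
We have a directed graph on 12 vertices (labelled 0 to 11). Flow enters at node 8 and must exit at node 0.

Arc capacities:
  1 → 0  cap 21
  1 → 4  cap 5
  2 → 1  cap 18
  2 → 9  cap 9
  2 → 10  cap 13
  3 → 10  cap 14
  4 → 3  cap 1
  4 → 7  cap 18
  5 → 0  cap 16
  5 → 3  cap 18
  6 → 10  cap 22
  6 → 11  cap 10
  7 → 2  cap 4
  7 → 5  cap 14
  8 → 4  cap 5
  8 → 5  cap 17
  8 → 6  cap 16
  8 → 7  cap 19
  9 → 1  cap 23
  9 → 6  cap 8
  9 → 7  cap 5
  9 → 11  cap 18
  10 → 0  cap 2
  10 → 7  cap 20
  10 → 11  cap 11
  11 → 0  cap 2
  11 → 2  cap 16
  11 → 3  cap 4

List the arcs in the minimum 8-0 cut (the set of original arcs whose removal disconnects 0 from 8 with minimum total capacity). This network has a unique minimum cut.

Min-cut arcs: {(5,0), (7,2), (10,0), (11,0), (11,2)} (total capacity 40)

augment #1: 8→5→0 push 16
augment #2: 8→6→10→0 push 2
augment #3: 8→6→11→0 push 2
augment #4: 8→7→2→1→0 push 4
augment #5: 8→6→11→2→1→0 push 8
augment #6: 8→6→10→11→2→1→0 push 4
augment #7: 8→4→3→10→11→2→1→0 push 1
augment #8: 8→5→3→10→11→2→1→0 push 1
augment #9: 8→7→5→3→10→11→2→9→1→0 push 2
max flow = 40; residual-reachable set from 8 gives S-side
cut edges (S→T): {(5,0), (7,2), (10,0), (11,0), (11,2)} total cap 40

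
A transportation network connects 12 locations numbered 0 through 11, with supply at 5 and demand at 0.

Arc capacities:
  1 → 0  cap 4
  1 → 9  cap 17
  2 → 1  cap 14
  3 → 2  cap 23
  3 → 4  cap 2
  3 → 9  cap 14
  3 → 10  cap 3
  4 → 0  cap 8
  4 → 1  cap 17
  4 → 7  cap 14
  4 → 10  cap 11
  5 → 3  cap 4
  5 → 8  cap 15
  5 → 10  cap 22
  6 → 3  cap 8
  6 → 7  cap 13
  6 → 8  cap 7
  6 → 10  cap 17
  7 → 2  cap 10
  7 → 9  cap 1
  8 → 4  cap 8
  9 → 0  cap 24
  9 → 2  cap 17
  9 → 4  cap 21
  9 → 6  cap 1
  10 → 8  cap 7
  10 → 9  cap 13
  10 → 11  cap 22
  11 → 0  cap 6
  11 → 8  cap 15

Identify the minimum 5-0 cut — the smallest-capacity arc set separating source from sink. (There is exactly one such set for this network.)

Min-cut arcs: {(5,3), (8,4), (10,9), (11,0)} (total capacity 31)

augment #1: 5→3→4→0 push 2
augment #2: 5→3→9→0 push 2
augment #3: 5→8→4→0 push 6
augment #4: 5→10→9→0 push 13
augment #5: 5→10→11→0 push 6
augment #6: 5→8→4→1→0 push 2
max flow = 31; residual-reachable set from 5 gives S-side
cut edges (S→T): {(5,3), (8,4), (10,9), (11,0)} total cap 31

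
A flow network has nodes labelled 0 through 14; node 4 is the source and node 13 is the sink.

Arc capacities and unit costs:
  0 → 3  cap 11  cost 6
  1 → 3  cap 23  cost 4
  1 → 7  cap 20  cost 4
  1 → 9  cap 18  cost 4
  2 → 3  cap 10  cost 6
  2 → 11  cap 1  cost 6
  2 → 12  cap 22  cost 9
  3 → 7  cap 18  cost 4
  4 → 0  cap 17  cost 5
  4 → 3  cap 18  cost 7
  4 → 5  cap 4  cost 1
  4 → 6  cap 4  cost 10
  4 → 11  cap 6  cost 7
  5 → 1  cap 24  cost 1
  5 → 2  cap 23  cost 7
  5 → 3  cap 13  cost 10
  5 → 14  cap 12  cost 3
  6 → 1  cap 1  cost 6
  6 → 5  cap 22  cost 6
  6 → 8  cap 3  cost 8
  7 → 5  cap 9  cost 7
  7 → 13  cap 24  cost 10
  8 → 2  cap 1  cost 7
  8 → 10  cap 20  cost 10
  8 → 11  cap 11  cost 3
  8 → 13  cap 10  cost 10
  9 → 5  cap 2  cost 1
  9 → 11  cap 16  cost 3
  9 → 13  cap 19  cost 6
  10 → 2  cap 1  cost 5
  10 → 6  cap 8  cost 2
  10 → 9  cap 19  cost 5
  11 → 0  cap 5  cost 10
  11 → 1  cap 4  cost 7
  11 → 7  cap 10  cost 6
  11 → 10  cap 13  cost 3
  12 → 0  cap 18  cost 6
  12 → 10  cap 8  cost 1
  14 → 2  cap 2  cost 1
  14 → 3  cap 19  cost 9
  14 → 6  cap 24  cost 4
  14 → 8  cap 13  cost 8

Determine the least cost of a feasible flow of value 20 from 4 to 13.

shortest-cost path #1: 4→5→1→9→13 push 4 @ unit cost 12 (adds 48)
shortest-cost path #2: 4→3→7→13 push 16 @ unit cost 21 (adds 336)
total cost = 384

Minimum cost for 20 units: 384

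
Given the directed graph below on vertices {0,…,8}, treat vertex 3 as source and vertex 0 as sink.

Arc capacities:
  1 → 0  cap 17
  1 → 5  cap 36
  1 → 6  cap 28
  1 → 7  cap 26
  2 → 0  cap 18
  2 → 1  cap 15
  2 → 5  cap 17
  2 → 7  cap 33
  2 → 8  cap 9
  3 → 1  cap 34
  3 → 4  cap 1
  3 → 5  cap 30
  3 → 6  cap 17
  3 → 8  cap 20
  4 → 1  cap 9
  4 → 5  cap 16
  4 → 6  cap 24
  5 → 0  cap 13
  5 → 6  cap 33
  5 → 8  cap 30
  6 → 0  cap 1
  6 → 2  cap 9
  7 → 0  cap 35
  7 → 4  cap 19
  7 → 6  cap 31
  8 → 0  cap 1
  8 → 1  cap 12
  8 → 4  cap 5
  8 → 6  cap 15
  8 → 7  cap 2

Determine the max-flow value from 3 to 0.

augment #1: 3→1→0 bottleneck 17, total now 17
augment #2: 3→5→0 bottleneck 13, total now 30
augment #3: 3→6→0 bottleneck 1, total now 31
augment #4: 3→8→0 bottleneck 1, total now 32
augment #5: 3→1→7→0 bottleneck 17, total now 49
augment #6: 3→6→2→0 bottleneck 9, total now 58
augment #7: 3→8→7→0 bottleneck 2, total now 60
augment #8: 3→4→1→7→0 bottleneck 1, total now 61
augment #9: 3→8→1→7→0 bottleneck 8, total now 69

Maximum flow value: 69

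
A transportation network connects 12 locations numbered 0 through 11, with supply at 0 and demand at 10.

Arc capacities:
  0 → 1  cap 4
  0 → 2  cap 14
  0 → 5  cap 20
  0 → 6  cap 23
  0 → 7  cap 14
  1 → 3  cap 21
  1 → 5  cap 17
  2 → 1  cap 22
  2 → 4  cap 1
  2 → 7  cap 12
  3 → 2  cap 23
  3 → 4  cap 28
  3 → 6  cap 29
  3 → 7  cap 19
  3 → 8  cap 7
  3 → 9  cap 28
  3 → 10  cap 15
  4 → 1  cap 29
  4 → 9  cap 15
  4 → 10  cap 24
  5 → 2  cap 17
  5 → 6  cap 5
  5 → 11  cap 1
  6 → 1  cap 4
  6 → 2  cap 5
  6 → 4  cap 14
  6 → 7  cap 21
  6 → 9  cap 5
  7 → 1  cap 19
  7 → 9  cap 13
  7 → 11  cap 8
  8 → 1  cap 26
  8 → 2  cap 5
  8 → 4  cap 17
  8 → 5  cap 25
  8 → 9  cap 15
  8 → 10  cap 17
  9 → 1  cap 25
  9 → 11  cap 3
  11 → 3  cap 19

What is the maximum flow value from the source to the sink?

augment #1: 0→1→3→10 bottleneck 4, total now 4
augment #2: 0→2→4→10 bottleneck 1, total now 5
augment #3: 0→6→4→10 bottleneck 14, total now 19
augment #4: 0→2→1→3→10 bottleneck 11, total now 30
augment #5: 0→2→1→3→4→10 bottleneck 2, total now 32
augment #6: 0→5→11→3→4→10 bottleneck 1, total now 33
augment #7: 0→6→1→3→4→10 bottleneck 4, total now 37
augment #8: 0→7→11→3→4→10 bottleneck 2, total now 39
augment #9: 0→7→11→3→8→10 bottleneck 6, total now 45
augment #10: 0→6→9→11→3→8→10 bottleneck 1, total now 46

Maximum flow value: 46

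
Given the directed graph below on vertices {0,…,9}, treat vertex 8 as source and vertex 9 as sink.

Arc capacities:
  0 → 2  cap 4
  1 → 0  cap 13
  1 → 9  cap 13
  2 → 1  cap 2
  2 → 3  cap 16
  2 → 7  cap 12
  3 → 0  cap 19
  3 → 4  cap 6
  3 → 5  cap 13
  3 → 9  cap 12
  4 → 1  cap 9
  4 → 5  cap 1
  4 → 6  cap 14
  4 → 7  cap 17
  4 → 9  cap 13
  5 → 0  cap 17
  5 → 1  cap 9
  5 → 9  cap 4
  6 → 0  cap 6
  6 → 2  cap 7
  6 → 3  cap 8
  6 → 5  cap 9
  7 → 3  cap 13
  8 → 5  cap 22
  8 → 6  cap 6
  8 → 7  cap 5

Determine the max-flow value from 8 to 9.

augment #1: 8→5→9 bottleneck 4, total now 4
augment #2: 8→5→1→9 bottleneck 9, total now 13
augment #3: 8→6→3→9 bottleneck 6, total now 19
augment #4: 8→7→3→9 bottleneck 5, total now 24
augment #5: 8→5→0→2→1→9 bottleneck 2, total now 26
augment #6: 8→5→0→2→3→9 bottleneck 1, total now 27
augment #7: 8→5→0→2→3→4→9 bottleneck 1, total now 28

Maximum flow value: 28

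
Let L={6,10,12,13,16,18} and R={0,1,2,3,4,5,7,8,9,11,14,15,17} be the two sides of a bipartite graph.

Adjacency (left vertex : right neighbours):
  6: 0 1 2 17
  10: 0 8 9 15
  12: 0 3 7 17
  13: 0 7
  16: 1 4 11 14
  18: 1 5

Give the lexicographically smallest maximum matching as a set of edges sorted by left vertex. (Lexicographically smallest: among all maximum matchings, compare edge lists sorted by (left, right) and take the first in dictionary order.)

|M| = 6 (so the lex-smallest maximum matching has 6 edges)
process left vertices in ascending order; for each, take the smallest-labelled available neighbour that still permits 6 edges overall, or leave it unmatched if none does
lex-smallest matching: {6-0, 10-8, 12-3, 13-7, 16-1, 18-5}

Lex-smallest maximum matching: {(6,0), (10,8), (12,3), (13,7), (16,1), (18,5)}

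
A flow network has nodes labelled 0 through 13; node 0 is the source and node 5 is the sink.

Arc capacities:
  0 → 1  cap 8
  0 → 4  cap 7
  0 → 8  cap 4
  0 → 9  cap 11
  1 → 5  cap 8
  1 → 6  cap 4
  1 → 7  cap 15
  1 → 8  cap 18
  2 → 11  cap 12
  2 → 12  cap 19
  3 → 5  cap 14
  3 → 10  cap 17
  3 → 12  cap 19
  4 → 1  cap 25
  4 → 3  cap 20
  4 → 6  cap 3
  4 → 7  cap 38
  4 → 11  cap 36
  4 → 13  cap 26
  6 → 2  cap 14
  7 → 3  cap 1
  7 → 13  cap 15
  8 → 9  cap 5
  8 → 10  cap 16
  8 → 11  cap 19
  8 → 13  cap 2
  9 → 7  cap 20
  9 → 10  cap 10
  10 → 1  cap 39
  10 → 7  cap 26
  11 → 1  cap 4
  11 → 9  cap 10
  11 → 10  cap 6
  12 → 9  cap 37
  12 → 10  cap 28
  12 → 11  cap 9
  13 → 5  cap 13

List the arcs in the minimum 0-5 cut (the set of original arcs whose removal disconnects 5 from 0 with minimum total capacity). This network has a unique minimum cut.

augment #1: 0→1→5 push 8
augment #2: 0→4→3→5 push 7
augment #3: 0→8→13→5 push 2
augment #4: 0→9→7→3→5 push 1
augment #5: 0→9→7→13→5 push 10
augment #6: 0→8→9→7→13→5 push 1
max flow = 29; residual-reachable set from 0 gives S-side
cut edges (S→T): {(0,4), (1,5), (7,3), (13,5)} total cap 29

Min-cut arcs: {(0,4), (1,5), (7,3), (13,5)} (total capacity 29)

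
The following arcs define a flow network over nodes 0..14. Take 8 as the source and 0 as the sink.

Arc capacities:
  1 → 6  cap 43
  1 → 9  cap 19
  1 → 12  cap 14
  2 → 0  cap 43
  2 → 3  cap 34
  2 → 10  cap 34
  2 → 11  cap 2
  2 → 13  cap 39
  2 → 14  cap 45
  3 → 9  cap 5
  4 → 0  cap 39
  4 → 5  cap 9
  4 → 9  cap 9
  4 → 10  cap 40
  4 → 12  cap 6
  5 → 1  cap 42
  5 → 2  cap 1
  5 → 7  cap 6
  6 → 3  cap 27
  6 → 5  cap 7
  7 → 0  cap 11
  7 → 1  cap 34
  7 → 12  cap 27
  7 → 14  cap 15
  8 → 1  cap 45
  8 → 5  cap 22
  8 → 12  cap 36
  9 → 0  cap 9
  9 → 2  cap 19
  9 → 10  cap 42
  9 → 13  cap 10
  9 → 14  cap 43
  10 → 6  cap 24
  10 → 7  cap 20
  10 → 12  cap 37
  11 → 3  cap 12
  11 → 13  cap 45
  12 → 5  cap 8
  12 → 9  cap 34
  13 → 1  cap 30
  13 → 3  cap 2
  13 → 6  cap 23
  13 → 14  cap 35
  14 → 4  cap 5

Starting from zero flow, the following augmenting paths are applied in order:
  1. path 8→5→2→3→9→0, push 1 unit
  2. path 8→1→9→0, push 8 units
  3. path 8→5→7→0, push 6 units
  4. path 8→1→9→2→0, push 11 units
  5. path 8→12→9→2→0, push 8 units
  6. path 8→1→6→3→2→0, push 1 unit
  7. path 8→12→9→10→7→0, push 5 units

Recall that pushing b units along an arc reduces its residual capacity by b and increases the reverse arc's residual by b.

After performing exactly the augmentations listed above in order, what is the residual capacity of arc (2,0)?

after path 1 (8→5→2→3→9→0, push 1): res(2,0)=43
after path 2 (8→1→9→0, push 8): res(2,0)=43
after path 3 (8→5→7→0, push 6): res(2,0)=43
after path 4 (8→1→9→2→0, push 11): res(2,0)=32
after path 5 (8→12→9→2→0, push 8): res(2,0)=24
after path 6 (8→1→6→3→2→0, push 1): res(2,0)=23
after path 7 (8→12→9→10→7→0, push 5): res(2,0)=23

Residual capacity of (2,0): 23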